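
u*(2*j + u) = 2*j*u + u^2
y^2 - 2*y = y*(y - 2)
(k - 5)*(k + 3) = k^2 - 2*k - 15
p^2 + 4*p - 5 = (p - 1)*(p + 5)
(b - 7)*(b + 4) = b^2 - 3*b - 28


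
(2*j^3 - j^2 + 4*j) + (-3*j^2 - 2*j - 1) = 2*j^3 - 4*j^2 + 2*j - 1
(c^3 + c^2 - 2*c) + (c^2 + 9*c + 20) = c^3 + 2*c^2 + 7*c + 20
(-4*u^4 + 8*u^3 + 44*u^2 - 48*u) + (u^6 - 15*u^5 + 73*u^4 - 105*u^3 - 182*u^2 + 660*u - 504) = u^6 - 15*u^5 + 69*u^4 - 97*u^3 - 138*u^2 + 612*u - 504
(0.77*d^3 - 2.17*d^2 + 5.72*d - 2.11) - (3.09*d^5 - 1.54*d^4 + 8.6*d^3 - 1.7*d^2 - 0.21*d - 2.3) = -3.09*d^5 + 1.54*d^4 - 7.83*d^3 - 0.47*d^2 + 5.93*d + 0.19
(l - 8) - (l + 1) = -9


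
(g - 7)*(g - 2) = g^2 - 9*g + 14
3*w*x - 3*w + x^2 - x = (3*w + x)*(x - 1)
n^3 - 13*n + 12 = (n - 3)*(n - 1)*(n + 4)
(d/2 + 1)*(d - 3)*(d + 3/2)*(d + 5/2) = d^4/2 + 3*d^3/2 - 25*d^2/8 - 111*d/8 - 45/4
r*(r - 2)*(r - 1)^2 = r^4 - 4*r^3 + 5*r^2 - 2*r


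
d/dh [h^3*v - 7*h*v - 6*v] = v*(3*h^2 - 7)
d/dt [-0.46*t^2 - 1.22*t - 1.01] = -0.92*t - 1.22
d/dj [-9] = 0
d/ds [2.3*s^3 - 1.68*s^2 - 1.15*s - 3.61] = 6.9*s^2 - 3.36*s - 1.15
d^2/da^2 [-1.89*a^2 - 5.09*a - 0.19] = -3.78000000000000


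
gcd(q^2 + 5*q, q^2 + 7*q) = q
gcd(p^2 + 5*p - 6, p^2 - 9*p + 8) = p - 1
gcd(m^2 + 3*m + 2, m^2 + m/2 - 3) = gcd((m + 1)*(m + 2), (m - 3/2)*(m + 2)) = m + 2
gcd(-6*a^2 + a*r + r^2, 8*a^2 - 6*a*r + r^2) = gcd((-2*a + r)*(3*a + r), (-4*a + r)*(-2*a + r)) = -2*a + r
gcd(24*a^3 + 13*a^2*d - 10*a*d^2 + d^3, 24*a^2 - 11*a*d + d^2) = 24*a^2 - 11*a*d + d^2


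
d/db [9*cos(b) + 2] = -9*sin(b)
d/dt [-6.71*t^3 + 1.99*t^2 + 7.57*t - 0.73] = -20.13*t^2 + 3.98*t + 7.57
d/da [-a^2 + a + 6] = 1 - 2*a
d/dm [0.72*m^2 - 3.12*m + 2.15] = 1.44*m - 3.12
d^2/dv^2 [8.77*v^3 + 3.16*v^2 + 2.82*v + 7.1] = 52.62*v + 6.32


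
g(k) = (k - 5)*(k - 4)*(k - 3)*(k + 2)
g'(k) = (k - 5)*(k - 4)*(k - 3) + (k - 5)*(k - 4)*(k + 2) + (k - 5)*(k - 3)*(k + 2) + (k - 4)*(k - 3)*(k + 2)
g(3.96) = 0.24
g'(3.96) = -5.89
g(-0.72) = -128.56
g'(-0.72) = -16.16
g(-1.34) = -96.98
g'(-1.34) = -91.13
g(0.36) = -105.23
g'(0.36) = 46.86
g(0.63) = -91.79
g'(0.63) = 52.07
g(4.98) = -0.27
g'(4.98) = 13.09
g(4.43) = -2.25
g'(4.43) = -3.21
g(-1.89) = -21.83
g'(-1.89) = -187.11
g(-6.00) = 3960.00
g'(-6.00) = -2186.00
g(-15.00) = 88920.00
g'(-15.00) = -20906.00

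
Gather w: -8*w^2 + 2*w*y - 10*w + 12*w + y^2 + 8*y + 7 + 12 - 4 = -8*w^2 + w*(2*y + 2) + y^2 + 8*y + 15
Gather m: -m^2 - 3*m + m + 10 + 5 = -m^2 - 2*m + 15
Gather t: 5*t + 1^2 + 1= 5*t + 2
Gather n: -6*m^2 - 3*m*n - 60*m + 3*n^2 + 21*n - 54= -6*m^2 - 60*m + 3*n^2 + n*(21 - 3*m) - 54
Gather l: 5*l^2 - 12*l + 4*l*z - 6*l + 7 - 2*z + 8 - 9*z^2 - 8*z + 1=5*l^2 + l*(4*z - 18) - 9*z^2 - 10*z + 16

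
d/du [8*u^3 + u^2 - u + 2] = 24*u^2 + 2*u - 1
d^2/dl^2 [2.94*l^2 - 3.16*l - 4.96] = 5.88000000000000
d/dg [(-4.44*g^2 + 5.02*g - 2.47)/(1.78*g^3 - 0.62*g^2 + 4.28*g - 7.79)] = (7.9032*g^4 - 17.8712*g^3 - 2.701*g^2 + 66.1124*g - 28.5342)/(3.1684*g^6 - 2.2072*g^5 + 15.6212*g^4 - 33.0396*g^3 + 27.978*g^2 - 66.6824*g + 60.6841)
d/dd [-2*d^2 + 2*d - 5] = 2 - 4*d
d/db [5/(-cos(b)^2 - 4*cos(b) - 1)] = -10*(cos(b) + 2)*sin(b)/(cos(b)^2 + 4*cos(b) + 1)^2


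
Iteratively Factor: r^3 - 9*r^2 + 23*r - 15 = (r - 5)*(r^2 - 4*r + 3) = (r - 5)*(r - 1)*(r - 3)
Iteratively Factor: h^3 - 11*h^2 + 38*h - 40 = (h - 2)*(h^2 - 9*h + 20) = (h - 5)*(h - 2)*(h - 4)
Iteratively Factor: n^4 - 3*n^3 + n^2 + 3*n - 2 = (n - 2)*(n^3 - n^2 - n + 1) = (n - 2)*(n - 1)*(n^2 - 1) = (n - 2)*(n - 1)^2*(n + 1)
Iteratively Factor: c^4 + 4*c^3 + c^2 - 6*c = (c + 2)*(c^3 + 2*c^2 - 3*c) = c*(c + 2)*(c^2 + 2*c - 3) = c*(c + 2)*(c + 3)*(c - 1)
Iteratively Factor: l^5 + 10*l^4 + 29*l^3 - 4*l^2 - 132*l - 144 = (l + 2)*(l^4 + 8*l^3 + 13*l^2 - 30*l - 72) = (l + 2)*(l + 3)*(l^3 + 5*l^2 - 2*l - 24) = (l + 2)*(l + 3)^2*(l^2 + 2*l - 8) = (l - 2)*(l + 2)*(l + 3)^2*(l + 4)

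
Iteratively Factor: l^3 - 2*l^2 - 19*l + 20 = (l - 5)*(l^2 + 3*l - 4) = (l - 5)*(l - 1)*(l + 4)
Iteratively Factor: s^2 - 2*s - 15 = (s - 5)*(s + 3)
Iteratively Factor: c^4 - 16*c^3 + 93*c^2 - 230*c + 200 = (c - 4)*(c^3 - 12*c^2 + 45*c - 50) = (c - 5)*(c - 4)*(c^2 - 7*c + 10) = (c - 5)*(c - 4)*(c - 2)*(c - 5)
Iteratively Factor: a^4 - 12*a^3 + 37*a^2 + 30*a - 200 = (a + 2)*(a^3 - 14*a^2 + 65*a - 100) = (a - 4)*(a + 2)*(a^2 - 10*a + 25) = (a - 5)*(a - 4)*(a + 2)*(a - 5)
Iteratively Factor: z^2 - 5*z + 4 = (z - 1)*(z - 4)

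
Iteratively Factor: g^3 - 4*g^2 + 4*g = (g - 2)*(g^2 - 2*g) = (g - 2)^2*(g)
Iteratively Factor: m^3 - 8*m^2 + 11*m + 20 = (m + 1)*(m^2 - 9*m + 20) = (m - 4)*(m + 1)*(m - 5)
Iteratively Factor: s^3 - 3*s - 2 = (s + 1)*(s^2 - s - 2) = (s + 1)^2*(s - 2)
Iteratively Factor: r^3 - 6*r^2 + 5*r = (r)*(r^2 - 6*r + 5) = r*(r - 5)*(r - 1)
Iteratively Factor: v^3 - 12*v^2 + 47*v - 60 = (v - 3)*(v^2 - 9*v + 20) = (v - 4)*(v - 3)*(v - 5)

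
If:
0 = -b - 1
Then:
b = -1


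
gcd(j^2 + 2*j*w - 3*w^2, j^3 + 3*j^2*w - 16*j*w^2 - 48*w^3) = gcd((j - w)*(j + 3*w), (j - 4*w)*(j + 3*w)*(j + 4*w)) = j + 3*w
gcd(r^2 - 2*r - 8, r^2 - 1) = 1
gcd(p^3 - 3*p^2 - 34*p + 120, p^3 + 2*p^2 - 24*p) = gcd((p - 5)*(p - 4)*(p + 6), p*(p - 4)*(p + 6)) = p^2 + 2*p - 24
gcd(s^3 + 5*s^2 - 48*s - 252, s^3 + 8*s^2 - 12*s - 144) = s^2 + 12*s + 36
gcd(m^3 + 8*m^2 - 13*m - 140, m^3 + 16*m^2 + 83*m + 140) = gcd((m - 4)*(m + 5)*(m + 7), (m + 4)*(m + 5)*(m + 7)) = m^2 + 12*m + 35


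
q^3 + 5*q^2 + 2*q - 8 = (q - 1)*(q + 2)*(q + 4)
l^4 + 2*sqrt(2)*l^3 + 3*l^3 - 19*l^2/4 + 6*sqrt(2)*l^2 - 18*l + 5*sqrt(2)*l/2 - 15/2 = (l + 1/2)*(l + 5/2)*(l - sqrt(2))*(l + 3*sqrt(2))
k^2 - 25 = (k - 5)*(k + 5)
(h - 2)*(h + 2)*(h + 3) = h^3 + 3*h^2 - 4*h - 12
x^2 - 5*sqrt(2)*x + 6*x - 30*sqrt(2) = (x + 6)*(x - 5*sqrt(2))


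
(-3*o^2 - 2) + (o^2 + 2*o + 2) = -2*o^2 + 2*o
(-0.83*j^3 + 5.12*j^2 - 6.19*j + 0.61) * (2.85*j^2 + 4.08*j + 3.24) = -2.3655*j^5 + 11.2056*j^4 + 0.558900000000001*j^3 - 6.9279*j^2 - 17.5668*j + 1.9764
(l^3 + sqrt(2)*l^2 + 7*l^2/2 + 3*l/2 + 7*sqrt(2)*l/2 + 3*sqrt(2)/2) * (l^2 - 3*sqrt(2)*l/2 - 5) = l^5 - sqrt(2)*l^4/2 + 7*l^4/2 - 13*l^3/2 - 7*sqrt(2)*l^3/4 - 28*l^2 - 23*sqrt(2)*l^2/4 - 35*sqrt(2)*l/2 - 12*l - 15*sqrt(2)/2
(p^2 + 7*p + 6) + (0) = p^2 + 7*p + 6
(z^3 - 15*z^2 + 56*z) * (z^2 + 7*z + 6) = z^5 - 8*z^4 - 43*z^3 + 302*z^2 + 336*z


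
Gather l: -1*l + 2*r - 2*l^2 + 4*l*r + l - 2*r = -2*l^2 + 4*l*r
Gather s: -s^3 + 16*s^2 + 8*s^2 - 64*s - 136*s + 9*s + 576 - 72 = -s^3 + 24*s^2 - 191*s + 504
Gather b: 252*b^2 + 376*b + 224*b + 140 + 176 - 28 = 252*b^2 + 600*b + 288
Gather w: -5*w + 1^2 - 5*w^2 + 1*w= -5*w^2 - 4*w + 1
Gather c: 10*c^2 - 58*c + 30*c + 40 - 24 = 10*c^2 - 28*c + 16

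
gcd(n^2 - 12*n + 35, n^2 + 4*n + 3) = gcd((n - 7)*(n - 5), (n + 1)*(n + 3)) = 1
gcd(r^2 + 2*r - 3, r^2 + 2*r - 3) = r^2 + 2*r - 3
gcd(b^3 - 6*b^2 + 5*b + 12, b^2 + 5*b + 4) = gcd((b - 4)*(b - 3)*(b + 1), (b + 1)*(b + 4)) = b + 1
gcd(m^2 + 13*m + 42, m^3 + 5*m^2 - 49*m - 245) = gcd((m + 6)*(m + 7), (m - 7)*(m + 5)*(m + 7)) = m + 7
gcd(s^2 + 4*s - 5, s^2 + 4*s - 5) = s^2 + 4*s - 5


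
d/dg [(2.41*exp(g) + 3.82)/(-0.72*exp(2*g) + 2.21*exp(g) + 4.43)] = (1.7352*exp(2*g) + 5.5008*exp(g) + 2.2341)*exp(g)/(0.5184*exp(4*g) - 3.1824*exp(3*g) - 1.4951*exp(2*g) + 19.5806*exp(g) + 19.6249)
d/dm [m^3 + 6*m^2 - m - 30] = 3*m^2 + 12*m - 1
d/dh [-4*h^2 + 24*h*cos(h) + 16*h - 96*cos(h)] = -24*h*sin(h) - 8*h + 96*sin(h) + 24*cos(h) + 16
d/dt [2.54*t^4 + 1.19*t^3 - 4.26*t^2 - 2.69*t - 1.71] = 10.16*t^3 + 3.57*t^2 - 8.52*t - 2.69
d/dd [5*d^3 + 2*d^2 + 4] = d*(15*d + 4)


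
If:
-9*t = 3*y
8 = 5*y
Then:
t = -8/15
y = 8/5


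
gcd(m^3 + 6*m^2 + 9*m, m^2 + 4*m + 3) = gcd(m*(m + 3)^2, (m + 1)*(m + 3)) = m + 3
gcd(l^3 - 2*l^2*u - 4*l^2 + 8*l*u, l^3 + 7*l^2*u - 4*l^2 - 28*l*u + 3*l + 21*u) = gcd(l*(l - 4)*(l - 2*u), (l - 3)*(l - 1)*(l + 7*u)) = 1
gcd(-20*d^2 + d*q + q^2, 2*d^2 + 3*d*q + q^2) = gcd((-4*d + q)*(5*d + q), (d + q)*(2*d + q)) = 1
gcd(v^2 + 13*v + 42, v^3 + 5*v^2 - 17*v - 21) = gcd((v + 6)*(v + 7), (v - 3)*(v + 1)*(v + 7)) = v + 7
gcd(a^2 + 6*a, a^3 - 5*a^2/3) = a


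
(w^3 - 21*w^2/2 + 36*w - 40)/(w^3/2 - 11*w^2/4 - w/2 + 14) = 2*(2*w^2 - 13*w + 20)/(2*w^2 - 3*w - 14)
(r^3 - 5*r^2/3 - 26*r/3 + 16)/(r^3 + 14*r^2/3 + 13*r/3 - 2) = (3*r^2 - 14*r + 16)/(3*r^2 + 5*r - 2)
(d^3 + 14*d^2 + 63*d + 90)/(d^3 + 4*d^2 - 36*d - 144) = (d^2 + 8*d + 15)/(d^2 - 2*d - 24)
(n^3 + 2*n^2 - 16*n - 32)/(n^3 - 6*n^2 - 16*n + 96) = (n + 2)/(n - 6)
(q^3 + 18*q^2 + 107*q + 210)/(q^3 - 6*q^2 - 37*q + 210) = (q^2 + 12*q + 35)/(q^2 - 12*q + 35)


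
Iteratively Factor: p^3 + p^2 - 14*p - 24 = (p + 3)*(p^2 - 2*p - 8) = (p + 2)*(p + 3)*(p - 4)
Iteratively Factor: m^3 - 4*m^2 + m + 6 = (m - 3)*(m^2 - m - 2) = (m - 3)*(m + 1)*(m - 2)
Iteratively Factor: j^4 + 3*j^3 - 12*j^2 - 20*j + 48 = (j - 2)*(j^3 + 5*j^2 - 2*j - 24) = (j - 2)^2*(j^2 + 7*j + 12) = (j - 2)^2*(j + 3)*(j + 4)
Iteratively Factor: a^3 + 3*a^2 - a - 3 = (a + 1)*(a^2 + 2*a - 3) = (a + 1)*(a + 3)*(a - 1)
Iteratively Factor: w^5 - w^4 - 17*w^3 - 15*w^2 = (w + 1)*(w^4 - 2*w^3 - 15*w^2) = w*(w + 1)*(w^3 - 2*w^2 - 15*w) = w^2*(w + 1)*(w^2 - 2*w - 15) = w^2*(w + 1)*(w + 3)*(w - 5)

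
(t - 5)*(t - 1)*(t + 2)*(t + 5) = t^4 + t^3 - 27*t^2 - 25*t + 50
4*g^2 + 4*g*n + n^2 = (2*g + n)^2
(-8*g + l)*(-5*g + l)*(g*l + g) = 40*g^3*l + 40*g^3 - 13*g^2*l^2 - 13*g^2*l + g*l^3 + g*l^2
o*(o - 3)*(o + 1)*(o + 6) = o^4 + 4*o^3 - 15*o^2 - 18*o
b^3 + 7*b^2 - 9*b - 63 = (b - 3)*(b + 3)*(b + 7)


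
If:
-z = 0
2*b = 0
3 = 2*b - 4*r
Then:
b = 0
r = -3/4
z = 0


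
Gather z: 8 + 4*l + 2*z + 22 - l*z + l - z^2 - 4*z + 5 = 5*l - z^2 + z*(-l - 2) + 35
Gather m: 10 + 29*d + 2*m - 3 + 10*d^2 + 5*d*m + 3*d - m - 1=10*d^2 + 32*d + m*(5*d + 1) + 6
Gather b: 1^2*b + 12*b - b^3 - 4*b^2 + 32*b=-b^3 - 4*b^2 + 45*b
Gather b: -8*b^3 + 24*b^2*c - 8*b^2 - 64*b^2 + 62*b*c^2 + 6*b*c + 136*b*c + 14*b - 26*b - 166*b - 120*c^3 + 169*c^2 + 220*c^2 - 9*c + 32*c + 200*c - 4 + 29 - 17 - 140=-8*b^3 + b^2*(24*c - 72) + b*(62*c^2 + 142*c - 178) - 120*c^3 + 389*c^2 + 223*c - 132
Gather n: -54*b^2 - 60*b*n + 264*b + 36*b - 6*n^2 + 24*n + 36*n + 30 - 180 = -54*b^2 + 300*b - 6*n^2 + n*(60 - 60*b) - 150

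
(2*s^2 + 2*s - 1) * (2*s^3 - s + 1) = 4*s^5 + 4*s^4 - 4*s^3 + 3*s - 1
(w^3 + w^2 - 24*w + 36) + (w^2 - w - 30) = w^3 + 2*w^2 - 25*w + 6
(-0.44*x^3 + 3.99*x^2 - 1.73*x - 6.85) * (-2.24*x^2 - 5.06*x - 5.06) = 0.9856*x^5 - 6.7112*x^4 - 14.0878*x^3 + 3.9084*x^2 + 43.4148*x + 34.661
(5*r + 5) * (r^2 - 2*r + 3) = 5*r^3 - 5*r^2 + 5*r + 15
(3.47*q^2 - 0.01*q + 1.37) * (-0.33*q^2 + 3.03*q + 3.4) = -1.1451*q^4 + 10.5174*q^3 + 11.3156*q^2 + 4.1171*q + 4.658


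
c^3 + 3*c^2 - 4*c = c*(c - 1)*(c + 4)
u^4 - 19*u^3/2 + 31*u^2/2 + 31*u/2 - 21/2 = (u - 7)*(u - 3)*(u - 1/2)*(u + 1)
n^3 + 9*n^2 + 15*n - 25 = (n - 1)*(n + 5)^2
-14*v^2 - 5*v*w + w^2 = (-7*v + w)*(2*v + w)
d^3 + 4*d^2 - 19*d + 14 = (d - 2)*(d - 1)*(d + 7)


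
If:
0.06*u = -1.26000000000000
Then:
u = -21.00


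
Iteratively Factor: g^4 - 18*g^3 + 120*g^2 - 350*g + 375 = (g - 3)*(g^3 - 15*g^2 + 75*g - 125) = (g - 5)*(g - 3)*(g^2 - 10*g + 25) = (g - 5)^2*(g - 3)*(g - 5)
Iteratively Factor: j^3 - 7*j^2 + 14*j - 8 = (j - 2)*(j^2 - 5*j + 4) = (j - 2)*(j - 1)*(j - 4)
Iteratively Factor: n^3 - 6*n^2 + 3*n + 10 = (n + 1)*(n^2 - 7*n + 10) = (n - 5)*(n + 1)*(n - 2)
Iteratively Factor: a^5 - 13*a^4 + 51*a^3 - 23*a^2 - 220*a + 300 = (a + 2)*(a^4 - 15*a^3 + 81*a^2 - 185*a + 150) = (a - 2)*(a + 2)*(a^3 - 13*a^2 + 55*a - 75) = (a - 5)*(a - 2)*(a + 2)*(a^2 - 8*a + 15) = (a - 5)^2*(a - 2)*(a + 2)*(a - 3)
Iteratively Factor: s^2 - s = (s)*(s - 1)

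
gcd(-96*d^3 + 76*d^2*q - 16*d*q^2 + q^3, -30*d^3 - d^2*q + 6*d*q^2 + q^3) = -2*d + q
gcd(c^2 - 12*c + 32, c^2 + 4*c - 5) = 1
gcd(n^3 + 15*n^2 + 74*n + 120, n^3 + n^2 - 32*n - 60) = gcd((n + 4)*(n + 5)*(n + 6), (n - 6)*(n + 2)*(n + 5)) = n + 5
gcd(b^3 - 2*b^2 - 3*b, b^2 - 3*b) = b^2 - 3*b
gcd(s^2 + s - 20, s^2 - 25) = s + 5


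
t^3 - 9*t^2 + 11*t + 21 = (t - 7)*(t - 3)*(t + 1)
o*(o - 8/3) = o^2 - 8*o/3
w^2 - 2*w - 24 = (w - 6)*(w + 4)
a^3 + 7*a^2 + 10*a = a*(a + 2)*(a + 5)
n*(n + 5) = n^2 + 5*n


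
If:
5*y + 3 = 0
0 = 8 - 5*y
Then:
No Solution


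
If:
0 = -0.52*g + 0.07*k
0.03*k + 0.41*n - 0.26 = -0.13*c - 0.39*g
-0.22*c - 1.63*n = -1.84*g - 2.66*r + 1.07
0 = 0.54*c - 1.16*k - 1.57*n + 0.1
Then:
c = 2.70197096023233 - 2.6477428657273*r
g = 0.304370467998377 - 0.438227714399879*r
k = 2.26103776227366 - 3.2554058783991*r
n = 1.49457940856701*r - 0.677541073701901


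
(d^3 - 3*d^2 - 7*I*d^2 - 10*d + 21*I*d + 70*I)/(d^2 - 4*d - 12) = (d^2 - d*(5 + 7*I) + 35*I)/(d - 6)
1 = 1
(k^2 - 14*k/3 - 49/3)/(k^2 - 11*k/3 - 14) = (k - 7)/(k - 6)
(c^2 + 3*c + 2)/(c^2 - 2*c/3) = 3*(c^2 + 3*c + 2)/(c*(3*c - 2))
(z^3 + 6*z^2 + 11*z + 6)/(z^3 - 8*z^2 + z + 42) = (z^2 + 4*z + 3)/(z^2 - 10*z + 21)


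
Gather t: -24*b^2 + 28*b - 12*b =-24*b^2 + 16*b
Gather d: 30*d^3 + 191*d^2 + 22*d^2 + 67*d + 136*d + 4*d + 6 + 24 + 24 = 30*d^3 + 213*d^2 + 207*d + 54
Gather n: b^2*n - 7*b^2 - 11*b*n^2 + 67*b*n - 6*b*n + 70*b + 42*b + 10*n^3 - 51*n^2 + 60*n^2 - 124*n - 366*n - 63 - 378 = -7*b^2 + 112*b + 10*n^3 + n^2*(9 - 11*b) + n*(b^2 + 61*b - 490) - 441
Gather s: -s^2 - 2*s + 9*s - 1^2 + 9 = -s^2 + 7*s + 8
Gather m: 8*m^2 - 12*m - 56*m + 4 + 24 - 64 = 8*m^2 - 68*m - 36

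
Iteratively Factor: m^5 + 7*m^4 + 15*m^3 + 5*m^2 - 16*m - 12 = (m + 2)*(m^4 + 5*m^3 + 5*m^2 - 5*m - 6) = (m - 1)*(m + 2)*(m^3 + 6*m^2 + 11*m + 6) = (m - 1)*(m + 2)^2*(m^2 + 4*m + 3) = (m - 1)*(m + 2)^2*(m + 3)*(m + 1)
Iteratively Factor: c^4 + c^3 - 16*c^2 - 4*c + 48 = (c + 4)*(c^3 - 3*c^2 - 4*c + 12) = (c + 2)*(c + 4)*(c^2 - 5*c + 6) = (c - 2)*(c + 2)*(c + 4)*(c - 3)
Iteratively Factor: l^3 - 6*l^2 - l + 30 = (l - 5)*(l^2 - l - 6) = (l - 5)*(l - 3)*(l + 2)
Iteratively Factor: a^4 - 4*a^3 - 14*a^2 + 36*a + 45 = (a + 1)*(a^3 - 5*a^2 - 9*a + 45) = (a - 3)*(a + 1)*(a^2 - 2*a - 15) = (a - 5)*(a - 3)*(a + 1)*(a + 3)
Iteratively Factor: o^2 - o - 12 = (o - 4)*(o + 3)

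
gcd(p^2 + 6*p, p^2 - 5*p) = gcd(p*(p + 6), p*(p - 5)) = p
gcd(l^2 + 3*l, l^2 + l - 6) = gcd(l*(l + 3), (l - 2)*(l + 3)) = l + 3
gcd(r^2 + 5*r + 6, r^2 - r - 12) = r + 3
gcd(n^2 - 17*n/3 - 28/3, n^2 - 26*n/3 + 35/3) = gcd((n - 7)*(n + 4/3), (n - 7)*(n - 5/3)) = n - 7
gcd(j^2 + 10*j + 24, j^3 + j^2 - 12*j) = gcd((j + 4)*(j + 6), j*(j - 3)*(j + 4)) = j + 4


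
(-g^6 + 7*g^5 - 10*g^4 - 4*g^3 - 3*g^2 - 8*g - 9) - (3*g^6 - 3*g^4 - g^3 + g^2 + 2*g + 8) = -4*g^6 + 7*g^5 - 7*g^4 - 3*g^3 - 4*g^2 - 10*g - 17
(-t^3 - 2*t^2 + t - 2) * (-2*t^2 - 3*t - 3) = 2*t^5 + 7*t^4 + 7*t^3 + 7*t^2 + 3*t + 6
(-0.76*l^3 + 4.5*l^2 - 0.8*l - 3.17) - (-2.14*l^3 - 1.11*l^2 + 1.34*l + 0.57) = 1.38*l^3 + 5.61*l^2 - 2.14*l - 3.74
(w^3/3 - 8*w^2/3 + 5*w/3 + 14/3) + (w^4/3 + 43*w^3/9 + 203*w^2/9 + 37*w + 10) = w^4/3 + 46*w^3/9 + 179*w^2/9 + 116*w/3 + 44/3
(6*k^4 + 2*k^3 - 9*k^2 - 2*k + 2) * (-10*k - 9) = -60*k^5 - 74*k^4 + 72*k^3 + 101*k^2 - 2*k - 18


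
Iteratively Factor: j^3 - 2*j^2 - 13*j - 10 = (j - 5)*(j^2 + 3*j + 2) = (j - 5)*(j + 1)*(j + 2)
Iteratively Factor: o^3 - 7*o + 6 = (o - 1)*(o^2 + o - 6) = (o - 2)*(o - 1)*(o + 3)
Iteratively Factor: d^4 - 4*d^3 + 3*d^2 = (d - 3)*(d^3 - d^2) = (d - 3)*(d - 1)*(d^2) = d*(d - 3)*(d - 1)*(d)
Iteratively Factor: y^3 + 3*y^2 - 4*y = (y)*(y^2 + 3*y - 4) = y*(y - 1)*(y + 4)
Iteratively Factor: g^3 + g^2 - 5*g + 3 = (g + 3)*(g^2 - 2*g + 1) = (g - 1)*(g + 3)*(g - 1)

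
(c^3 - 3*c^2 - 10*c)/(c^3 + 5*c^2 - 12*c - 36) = c*(c - 5)/(c^2 + 3*c - 18)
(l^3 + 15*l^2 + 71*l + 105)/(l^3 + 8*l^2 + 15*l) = (l + 7)/l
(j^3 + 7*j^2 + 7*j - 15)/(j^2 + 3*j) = j + 4 - 5/j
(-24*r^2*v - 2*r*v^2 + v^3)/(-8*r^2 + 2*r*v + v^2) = v*(6*r - v)/(2*r - v)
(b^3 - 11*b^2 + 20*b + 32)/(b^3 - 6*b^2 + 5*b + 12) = (b - 8)/(b - 3)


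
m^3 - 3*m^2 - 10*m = m*(m - 5)*(m + 2)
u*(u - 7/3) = u^2 - 7*u/3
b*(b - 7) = b^2 - 7*b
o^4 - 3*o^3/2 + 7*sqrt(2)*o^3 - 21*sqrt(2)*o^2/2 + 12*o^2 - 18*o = o*(o - 3/2)*(o + sqrt(2))*(o + 6*sqrt(2))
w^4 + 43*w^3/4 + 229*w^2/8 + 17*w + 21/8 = (w + 1/4)*(w + 1/2)*(w + 3)*(w + 7)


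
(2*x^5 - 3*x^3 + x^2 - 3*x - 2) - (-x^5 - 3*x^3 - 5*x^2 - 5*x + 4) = 3*x^5 + 6*x^2 + 2*x - 6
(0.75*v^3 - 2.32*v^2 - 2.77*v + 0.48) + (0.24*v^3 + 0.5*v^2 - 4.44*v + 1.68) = 0.99*v^3 - 1.82*v^2 - 7.21*v + 2.16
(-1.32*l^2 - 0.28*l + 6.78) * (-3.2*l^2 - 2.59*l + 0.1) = 4.224*l^4 + 4.3148*l^3 - 21.1028*l^2 - 17.5882*l + 0.678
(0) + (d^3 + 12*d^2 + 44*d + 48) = d^3 + 12*d^2 + 44*d + 48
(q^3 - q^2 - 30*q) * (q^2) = q^5 - q^4 - 30*q^3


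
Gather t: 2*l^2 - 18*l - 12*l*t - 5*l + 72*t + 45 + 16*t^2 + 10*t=2*l^2 - 23*l + 16*t^2 + t*(82 - 12*l) + 45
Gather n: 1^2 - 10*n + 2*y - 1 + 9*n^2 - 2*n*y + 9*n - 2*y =9*n^2 + n*(-2*y - 1)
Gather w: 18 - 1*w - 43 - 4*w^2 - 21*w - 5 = -4*w^2 - 22*w - 30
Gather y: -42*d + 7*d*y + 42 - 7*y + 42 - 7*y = -42*d + y*(7*d - 14) + 84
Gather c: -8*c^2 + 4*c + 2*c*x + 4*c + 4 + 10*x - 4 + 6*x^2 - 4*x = -8*c^2 + c*(2*x + 8) + 6*x^2 + 6*x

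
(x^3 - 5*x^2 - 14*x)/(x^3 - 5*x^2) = (x^2 - 5*x - 14)/(x*(x - 5))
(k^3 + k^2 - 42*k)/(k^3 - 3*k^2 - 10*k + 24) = k*(k^2 + k - 42)/(k^3 - 3*k^2 - 10*k + 24)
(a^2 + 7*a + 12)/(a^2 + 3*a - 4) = (a + 3)/(a - 1)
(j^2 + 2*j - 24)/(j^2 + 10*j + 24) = (j - 4)/(j + 4)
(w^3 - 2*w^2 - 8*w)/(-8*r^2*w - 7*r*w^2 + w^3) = (-w^2 + 2*w + 8)/(8*r^2 + 7*r*w - w^2)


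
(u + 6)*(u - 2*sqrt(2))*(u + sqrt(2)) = u^3 - sqrt(2)*u^2 + 6*u^2 - 6*sqrt(2)*u - 4*u - 24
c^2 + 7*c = c*(c + 7)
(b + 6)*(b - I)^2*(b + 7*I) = b^4 + 6*b^3 + 5*I*b^3 + 13*b^2 + 30*I*b^2 + 78*b - 7*I*b - 42*I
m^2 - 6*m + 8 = (m - 4)*(m - 2)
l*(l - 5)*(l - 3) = l^3 - 8*l^2 + 15*l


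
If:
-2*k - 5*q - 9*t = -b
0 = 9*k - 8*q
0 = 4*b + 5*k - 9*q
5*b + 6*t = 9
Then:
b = 1107/209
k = 864/209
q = 972/209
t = -609/209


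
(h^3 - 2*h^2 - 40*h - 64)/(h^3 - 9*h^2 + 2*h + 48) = (h + 4)/(h - 3)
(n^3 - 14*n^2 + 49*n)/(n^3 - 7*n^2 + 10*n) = (n^2 - 14*n + 49)/(n^2 - 7*n + 10)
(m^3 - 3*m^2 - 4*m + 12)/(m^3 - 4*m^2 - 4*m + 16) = (m - 3)/(m - 4)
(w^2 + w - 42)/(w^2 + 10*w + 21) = (w - 6)/(w + 3)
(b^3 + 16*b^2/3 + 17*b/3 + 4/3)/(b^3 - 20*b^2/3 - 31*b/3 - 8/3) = (b + 4)/(b - 8)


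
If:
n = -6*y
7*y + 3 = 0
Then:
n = 18/7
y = -3/7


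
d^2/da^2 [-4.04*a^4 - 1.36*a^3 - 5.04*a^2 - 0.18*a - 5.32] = -48.48*a^2 - 8.16*a - 10.08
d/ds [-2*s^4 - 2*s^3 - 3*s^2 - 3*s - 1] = -8*s^3 - 6*s^2 - 6*s - 3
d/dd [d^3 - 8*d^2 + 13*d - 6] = 3*d^2 - 16*d + 13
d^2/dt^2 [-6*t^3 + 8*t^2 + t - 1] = 16 - 36*t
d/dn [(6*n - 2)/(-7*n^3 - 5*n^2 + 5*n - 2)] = 2*(42*n^3 - 6*n^2 - 10*n - 1)/(49*n^6 + 70*n^5 - 45*n^4 - 22*n^3 + 45*n^2 - 20*n + 4)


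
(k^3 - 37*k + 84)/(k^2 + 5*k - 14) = (k^2 - 7*k + 12)/(k - 2)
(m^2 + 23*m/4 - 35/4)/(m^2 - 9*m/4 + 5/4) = (m + 7)/(m - 1)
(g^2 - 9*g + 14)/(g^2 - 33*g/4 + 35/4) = 4*(g - 2)/(4*g - 5)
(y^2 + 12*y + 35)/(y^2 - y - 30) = (y + 7)/(y - 6)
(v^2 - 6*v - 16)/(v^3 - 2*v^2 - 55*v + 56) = (v + 2)/(v^2 + 6*v - 7)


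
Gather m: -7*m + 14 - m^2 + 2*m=-m^2 - 5*m + 14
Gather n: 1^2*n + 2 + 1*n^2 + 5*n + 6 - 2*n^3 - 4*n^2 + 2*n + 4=-2*n^3 - 3*n^2 + 8*n + 12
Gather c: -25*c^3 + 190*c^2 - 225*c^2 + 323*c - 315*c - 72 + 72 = -25*c^3 - 35*c^2 + 8*c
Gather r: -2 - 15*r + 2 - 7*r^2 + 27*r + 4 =-7*r^2 + 12*r + 4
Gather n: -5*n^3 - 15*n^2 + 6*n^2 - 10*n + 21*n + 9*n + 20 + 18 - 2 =-5*n^3 - 9*n^2 + 20*n + 36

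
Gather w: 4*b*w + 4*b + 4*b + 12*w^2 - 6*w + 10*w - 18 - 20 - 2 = 8*b + 12*w^2 + w*(4*b + 4) - 40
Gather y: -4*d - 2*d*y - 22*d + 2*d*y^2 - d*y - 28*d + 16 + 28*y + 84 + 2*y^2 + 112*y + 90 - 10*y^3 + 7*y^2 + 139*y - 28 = -54*d - 10*y^3 + y^2*(2*d + 9) + y*(279 - 3*d) + 162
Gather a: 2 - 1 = 1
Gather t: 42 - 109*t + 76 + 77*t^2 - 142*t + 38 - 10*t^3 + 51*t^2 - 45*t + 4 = -10*t^3 + 128*t^2 - 296*t + 160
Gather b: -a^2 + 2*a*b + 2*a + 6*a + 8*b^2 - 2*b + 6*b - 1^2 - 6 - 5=-a^2 + 8*a + 8*b^2 + b*(2*a + 4) - 12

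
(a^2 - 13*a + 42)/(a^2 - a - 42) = (a - 6)/(a + 6)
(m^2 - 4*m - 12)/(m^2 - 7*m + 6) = (m + 2)/(m - 1)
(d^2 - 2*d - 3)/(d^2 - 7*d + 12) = (d + 1)/(d - 4)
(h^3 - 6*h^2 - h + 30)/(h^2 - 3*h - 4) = (-h^3 + 6*h^2 + h - 30)/(-h^2 + 3*h + 4)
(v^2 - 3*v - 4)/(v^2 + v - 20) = (v + 1)/(v + 5)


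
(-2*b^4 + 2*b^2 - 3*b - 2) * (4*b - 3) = -8*b^5 + 6*b^4 + 8*b^3 - 18*b^2 + b + 6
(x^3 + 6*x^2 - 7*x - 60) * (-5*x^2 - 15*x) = -5*x^5 - 45*x^4 - 55*x^3 + 405*x^2 + 900*x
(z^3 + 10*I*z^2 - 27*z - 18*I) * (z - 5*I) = z^4 + 5*I*z^3 + 23*z^2 + 117*I*z - 90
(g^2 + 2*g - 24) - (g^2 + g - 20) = g - 4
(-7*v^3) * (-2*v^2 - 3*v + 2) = 14*v^5 + 21*v^4 - 14*v^3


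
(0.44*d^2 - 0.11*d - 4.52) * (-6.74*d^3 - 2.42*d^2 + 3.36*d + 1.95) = -2.9656*d^5 - 0.3234*d^4 + 32.2094*d^3 + 11.4268*d^2 - 15.4017*d - 8.814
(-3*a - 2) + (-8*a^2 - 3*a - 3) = -8*a^2 - 6*a - 5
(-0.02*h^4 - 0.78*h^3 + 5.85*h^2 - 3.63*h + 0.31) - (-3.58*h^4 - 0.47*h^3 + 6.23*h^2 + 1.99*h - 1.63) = 3.56*h^4 - 0.31*h^3 - 0.380000000000001*h^2 - 5.62*h + 1.94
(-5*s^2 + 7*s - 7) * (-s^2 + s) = 5*s^4 - 12*s^3 + 14*s^2 - 7*s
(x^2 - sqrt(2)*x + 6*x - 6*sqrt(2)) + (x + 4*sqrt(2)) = x^2 - sqrt(2)*x + 7*x - 2*sqrt(2)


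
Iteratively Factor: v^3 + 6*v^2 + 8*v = (v + 4)*(v^2 + 2*v) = v*(v + 4)*(v + 2)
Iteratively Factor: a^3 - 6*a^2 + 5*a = (a - 5)*(a^2 - a) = a*(a - 5)*(a - 1)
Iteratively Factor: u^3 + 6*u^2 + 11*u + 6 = (u + 1)*(u^2 + 5*u + 6) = (u + 1)*(u + 2)*(u + 3)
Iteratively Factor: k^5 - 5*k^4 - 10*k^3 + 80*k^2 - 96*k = (k - 2)*(k^4 - 3*k^3 - 16*k^2 + 48*k) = (k - 3)*(k - 2)*(k^3 - 16*k) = k*(k - 3)*(k - 2)*(k^2 - 16) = k*(k - 3)*(k - 2)*(k + 4)*(k - 4)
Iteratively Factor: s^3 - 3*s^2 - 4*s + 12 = (s - 2)*(s^2 - s - 6) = (s - 3)*(s - 2)*(s + 2)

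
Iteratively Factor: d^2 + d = (d)*(d + 1)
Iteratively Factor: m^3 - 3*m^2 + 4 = (m + 1)*(m^2 - 4*m + 4) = (m - 2)*(m + 1)*(m - 2)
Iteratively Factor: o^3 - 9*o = (o - 3)*(o^2 + 3*o) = o*(o - 3)*(o + 3)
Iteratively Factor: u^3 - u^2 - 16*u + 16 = (u + 4)*(u^2 - 5*u + 4) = (u - 4)*(u + 4)*(u - 1)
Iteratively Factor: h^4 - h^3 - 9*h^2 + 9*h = (h - 3)*(h^3 + 2*h^2 - 3*h) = (h - 3)*(h - 1)*(h^2 + 3*h) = h*(h - 3)*(h - 1)*(h + 3)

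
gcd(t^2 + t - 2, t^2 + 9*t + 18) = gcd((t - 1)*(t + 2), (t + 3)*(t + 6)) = 1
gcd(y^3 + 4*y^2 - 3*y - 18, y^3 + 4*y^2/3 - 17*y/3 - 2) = y^2 + y - 6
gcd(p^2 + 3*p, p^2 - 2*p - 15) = p + 3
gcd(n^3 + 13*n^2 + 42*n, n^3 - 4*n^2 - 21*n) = n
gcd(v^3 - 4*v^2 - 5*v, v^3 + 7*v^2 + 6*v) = v^2 + v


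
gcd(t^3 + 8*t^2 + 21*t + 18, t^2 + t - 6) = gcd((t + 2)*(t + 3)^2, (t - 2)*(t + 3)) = t + 3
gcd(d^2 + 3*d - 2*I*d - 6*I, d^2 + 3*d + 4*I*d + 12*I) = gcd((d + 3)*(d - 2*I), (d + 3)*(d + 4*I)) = d + 3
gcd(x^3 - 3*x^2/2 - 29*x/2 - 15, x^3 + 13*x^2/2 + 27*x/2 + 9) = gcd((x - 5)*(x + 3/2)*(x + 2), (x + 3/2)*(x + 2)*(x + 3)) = x^2 + 7*x/2 + 3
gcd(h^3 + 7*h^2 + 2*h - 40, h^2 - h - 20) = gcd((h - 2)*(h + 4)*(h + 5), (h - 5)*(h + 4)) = h + 4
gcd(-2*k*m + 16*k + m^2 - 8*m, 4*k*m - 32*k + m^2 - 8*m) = m - 8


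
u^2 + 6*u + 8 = (u + 2)*(u + 4)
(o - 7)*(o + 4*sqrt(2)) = o^2 - 7*o + 4*sqrt(2)*o - 28*sqrt(2)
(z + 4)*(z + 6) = z^2 + 10*z + 24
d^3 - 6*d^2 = d^2*(d - 6)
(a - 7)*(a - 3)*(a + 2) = a^3 - 8*a^2 + a + 42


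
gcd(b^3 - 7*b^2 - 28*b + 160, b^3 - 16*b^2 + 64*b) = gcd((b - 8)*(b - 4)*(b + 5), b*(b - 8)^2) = b - 8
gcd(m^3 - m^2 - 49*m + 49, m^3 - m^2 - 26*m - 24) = 1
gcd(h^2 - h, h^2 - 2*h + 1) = h - 1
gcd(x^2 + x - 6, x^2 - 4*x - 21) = x + 3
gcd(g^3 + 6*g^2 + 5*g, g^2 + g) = g^2 + g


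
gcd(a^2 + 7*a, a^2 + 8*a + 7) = a + 7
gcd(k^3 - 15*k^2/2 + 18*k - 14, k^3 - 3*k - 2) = k - 2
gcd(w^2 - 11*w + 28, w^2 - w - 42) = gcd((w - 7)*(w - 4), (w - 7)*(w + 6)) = w - 7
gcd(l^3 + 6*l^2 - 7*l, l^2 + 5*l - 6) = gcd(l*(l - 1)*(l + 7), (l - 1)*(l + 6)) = l - 1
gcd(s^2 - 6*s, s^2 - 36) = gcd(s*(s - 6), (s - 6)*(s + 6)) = s - 6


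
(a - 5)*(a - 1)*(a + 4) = a^3 - 2*a^2 - 19*a + 20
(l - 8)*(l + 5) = l^2 - 3*l - 40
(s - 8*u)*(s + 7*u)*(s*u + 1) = s^3*u - s^2*u^2 + s^2 - 56*s*u^3 - s*u - 56*u^2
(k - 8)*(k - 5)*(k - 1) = k^3 - 14*k^2 + 53*k - 40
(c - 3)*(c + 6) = c^2 + 3*c - 18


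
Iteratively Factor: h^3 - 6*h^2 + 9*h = (h)*(h^2 - 6*h + 9) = h*(h - 3)*(h - 3)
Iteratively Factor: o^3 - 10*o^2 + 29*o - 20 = (o - 4)*(o^2 - 6*o + 5) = (o - 5)*(o - 4)*(o - 1)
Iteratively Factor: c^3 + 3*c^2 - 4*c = (c + 4)*(c^2 - c) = (c - 1)*(c + 4)*(c)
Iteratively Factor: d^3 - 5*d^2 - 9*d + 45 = (d + 3)*(d^2 - 8*d + 15) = (d - 5)*(d + 3)*(d - 3)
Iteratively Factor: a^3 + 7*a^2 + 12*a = (a)*(a^2 + 7*a + 12) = a*(a + 3)*(a + 4)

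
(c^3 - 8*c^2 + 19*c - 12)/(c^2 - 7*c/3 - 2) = 3*(c^2 - 5*c + 4)/(3*c + 2)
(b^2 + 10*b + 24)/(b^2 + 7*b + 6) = (b + 4)/(b + 1)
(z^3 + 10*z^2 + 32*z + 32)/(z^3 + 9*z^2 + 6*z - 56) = (z^2 + 6*z + 8)/(z^2 + 5*z - 14)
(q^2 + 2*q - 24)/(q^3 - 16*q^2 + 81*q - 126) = (q^2 + 2*q - 24)/(q^3 - 16*q^2 + 81*q - 126)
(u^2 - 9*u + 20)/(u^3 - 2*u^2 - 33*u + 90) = (u - 4)/(u^2 + 3*u - 18)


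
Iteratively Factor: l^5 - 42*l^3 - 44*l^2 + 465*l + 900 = (l + 3)*(l^4 - 3*l^3 - 33*l^2 + 55*l + 300) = (l + 3)*(l + 4)*(l^3 - 7*l^2 - 5*l + 75) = (l - 5)*(l + 3)*(l + 4)*(l^2 - 2*l - 15) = (l - 5)*(l + 3)^2*(l + 4)*(l - 5)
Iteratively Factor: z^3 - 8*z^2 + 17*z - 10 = (z - 5)*(z^2 - 3*z + 2) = (z - 5)*(z - 2)*(z - 1)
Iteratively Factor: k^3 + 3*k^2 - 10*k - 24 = (k + 4)*(k^2 - k - 6) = (k + 2)*(k + 4)*(k - 3)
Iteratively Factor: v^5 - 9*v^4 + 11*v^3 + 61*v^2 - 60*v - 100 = (v - 2)*(v^4 - 7*v^3 - 3*v^2 + 55*v + 50) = (v - 5)*(v - 2)*(v^3 - 2*v^2 - 13*v - 10) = (v - 5)*(v - 2)*(v + 2)*(v^2 - 4*v - 5) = (v - 5)^2*(v - 2)*(v + 2)*(v + 1)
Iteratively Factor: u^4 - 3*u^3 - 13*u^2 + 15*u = (u)*(u^3 - 3*u^2 - 13*u + 15) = u*(u + 3)*(u^2 - 6*u + 5) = u*(u - 1)*(u + 3)*(u - 5)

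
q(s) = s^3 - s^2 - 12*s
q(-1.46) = 12.28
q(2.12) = -20.41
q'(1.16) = -10.28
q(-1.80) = 12.53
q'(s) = 3*s^2 - 2*s - 12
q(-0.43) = 4.90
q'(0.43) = -12.31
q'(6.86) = 115.46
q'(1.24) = -9.87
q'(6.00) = 84.00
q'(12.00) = 396.00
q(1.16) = -13.70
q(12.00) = 1440.00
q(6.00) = 108.00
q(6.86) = 193.45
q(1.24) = -14.51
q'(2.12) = -2.76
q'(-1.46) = -2.69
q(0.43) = -5.27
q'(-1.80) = 1.32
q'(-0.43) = -10.59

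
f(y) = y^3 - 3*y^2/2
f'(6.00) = 90.00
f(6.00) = 162.00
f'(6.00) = 90.00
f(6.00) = 162.00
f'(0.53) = -0.75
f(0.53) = -0.27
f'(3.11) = 19.69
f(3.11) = 15.57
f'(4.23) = 40.99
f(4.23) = 48.85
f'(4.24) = 41.21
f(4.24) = 49.26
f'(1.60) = 2.88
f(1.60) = 0.26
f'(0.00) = 0.00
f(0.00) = 0.00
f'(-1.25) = 8.44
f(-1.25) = -4.30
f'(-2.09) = 19.37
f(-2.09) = -15.68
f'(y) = 3*y^2 - 3*y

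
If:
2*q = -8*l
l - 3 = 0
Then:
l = 3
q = -12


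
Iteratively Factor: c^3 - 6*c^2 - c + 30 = (c - 3)*(c^2 - 3*c - 10) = (c - 3)*(c + 2)*(c - 5)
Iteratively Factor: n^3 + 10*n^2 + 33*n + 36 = (n + 4)*(n^2 + 6*n + 9) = (n + 3)*(n + 4)*(n + 3)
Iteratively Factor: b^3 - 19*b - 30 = (b - 5)*(b^2 + 5*b + 6) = (b - 5)*(b + 2)*(b + 3)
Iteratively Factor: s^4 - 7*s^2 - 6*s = (s + 2)*(s^3 - 2*s^2 - 3*s) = (s - 3)*(s + 2)*(s^2 + s) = (s - 3)*(s + 1)*(s + 2)*(s)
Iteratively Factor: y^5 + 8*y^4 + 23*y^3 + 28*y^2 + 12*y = (y + 1)*(y^4 + 7*y^3 + 16*y^2 + 12*y) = (y + 1)*(y + 3)*(y^3 + 4*y^2 + 4*y) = y*(y + 1)*(y + 3)*(y^2 + 4*y + 4) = y*(y + 1)*(y + 2)*(y + 3)*(y + 2)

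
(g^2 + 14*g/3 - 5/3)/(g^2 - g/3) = (g + 5)/g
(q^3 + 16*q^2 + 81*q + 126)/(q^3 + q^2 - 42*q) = (q^2 + 9*q + 18)/(q*(q - 6))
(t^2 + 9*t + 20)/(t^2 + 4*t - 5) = (t + 4)/(t - 1)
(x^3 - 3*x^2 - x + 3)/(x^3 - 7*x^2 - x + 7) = (x - 3)/(x - 7)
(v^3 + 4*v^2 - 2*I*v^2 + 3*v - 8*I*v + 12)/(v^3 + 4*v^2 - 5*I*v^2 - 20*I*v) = (v^2 - 2*I*v + 3)/(v*(v - 5*I))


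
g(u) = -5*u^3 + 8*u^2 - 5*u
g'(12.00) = -1973.00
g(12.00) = -7548.00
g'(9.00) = -1076.00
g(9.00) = -3042.00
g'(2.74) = -73.77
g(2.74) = -56.49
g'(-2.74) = -161.45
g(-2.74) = 176.61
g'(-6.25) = -690.94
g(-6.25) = 1564.45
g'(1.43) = -12.79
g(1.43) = -5.41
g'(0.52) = -0.74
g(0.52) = -1.14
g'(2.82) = -79.17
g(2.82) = -62.61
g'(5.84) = -423.14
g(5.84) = -752.24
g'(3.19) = -106.60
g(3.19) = -96.85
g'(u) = -15*u^2 + 16*u - 5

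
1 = 1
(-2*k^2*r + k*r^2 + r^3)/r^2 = -2*k^2/r + k + r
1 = 1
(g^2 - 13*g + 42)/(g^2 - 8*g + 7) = (g - 6)/(g - 1)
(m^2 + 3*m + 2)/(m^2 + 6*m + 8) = (m + 1)/(m + 4)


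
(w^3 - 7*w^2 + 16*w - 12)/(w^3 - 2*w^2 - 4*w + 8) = (w - 3)/(w + 2)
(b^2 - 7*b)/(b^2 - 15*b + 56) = b/(b - 8)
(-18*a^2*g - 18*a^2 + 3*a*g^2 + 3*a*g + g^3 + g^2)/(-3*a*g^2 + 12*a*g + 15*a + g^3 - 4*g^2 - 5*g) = (6*a + g)/(g - 5)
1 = 1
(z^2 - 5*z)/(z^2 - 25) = z/(z + 5)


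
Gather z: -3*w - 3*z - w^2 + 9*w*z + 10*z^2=-w^2 - 3*w + 10*z^2 + z*(9*w - 3)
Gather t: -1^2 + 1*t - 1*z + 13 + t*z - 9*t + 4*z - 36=t*(z - 8) + 3*z - 24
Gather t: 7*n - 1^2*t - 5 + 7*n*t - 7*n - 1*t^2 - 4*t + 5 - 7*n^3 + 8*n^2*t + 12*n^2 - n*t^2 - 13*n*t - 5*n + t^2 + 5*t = -7*n^3 + 12*n^2 - n*t^2 - 5*n + t*(8*n^2 - 6*n)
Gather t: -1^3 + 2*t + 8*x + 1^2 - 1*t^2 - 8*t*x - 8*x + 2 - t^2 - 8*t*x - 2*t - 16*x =-2*t^2 - 16*t*x - 16*x + 2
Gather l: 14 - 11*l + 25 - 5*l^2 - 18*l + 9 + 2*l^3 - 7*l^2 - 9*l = 2*l^3 - 12*l^2 - 38*l + 48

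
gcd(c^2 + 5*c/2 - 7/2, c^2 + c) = 1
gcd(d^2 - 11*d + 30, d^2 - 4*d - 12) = d - 6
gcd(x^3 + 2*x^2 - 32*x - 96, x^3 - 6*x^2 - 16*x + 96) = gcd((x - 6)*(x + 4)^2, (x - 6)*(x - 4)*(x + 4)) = x^2 - 2*x - 24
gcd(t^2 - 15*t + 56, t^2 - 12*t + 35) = t - 7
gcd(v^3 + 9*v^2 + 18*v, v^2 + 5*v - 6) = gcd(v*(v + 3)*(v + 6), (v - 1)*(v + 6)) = v + 6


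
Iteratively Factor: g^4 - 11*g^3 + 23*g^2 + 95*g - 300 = (g - 4)*(g^3 - 7*g^2 - 5*g + 75) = (g - 5)*(g - 4)*(g^2 - 2*g - 15) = (g - 5)*(g - 4)*(g + 3)*(g - 5)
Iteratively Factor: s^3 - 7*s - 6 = (s + 1)*(s^2 - s - 6) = (s + 1)*(s + 2)*(s - 3)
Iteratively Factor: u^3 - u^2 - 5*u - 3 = (u + 1)*(u^2 - 2*u - 3) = (u + 1)^2*(u - 3)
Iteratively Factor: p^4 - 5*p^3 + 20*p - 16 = (p + 2)*(p^3 - 7*p^2 + 14*p - 8) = (p - 2)*(p + 2)*(p^2 - 5*p + 4) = (p - 4)*(p - 2)*(p + 2)*(p - 1)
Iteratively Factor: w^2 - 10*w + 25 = (w - 5)*(w - 5)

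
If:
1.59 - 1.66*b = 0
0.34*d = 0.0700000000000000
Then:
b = 0.96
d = 0.21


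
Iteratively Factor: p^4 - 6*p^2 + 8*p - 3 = (p - 1)*(p^3 + p^2 - 5*p + 3) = (p - 1)^2*(p^2 + 2*p - 3) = (p - 1)^2*(p + 3)*(p - 1)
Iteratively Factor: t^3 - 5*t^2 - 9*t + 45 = (t - 5)*(t^2 - 9) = (t - 5)*(t + 3)*(t - 3)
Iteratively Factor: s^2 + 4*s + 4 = (s + 2)*(s + 2)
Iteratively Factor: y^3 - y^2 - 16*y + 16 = (y - 1)*(y^2 - 16) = (y - 1)*(y + 4)*(y - 4)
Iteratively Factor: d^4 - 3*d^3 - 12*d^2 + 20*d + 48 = (d - 4)*(d^3 + d^2 - 8*d - 12) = (d - 4)*(d + 2)*(d^2 - d - 6) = (d - 4)*(d - 3)*(d + 2)*(d + 2)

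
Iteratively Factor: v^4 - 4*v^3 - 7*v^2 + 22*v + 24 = (v - 3)*(v^3 - v^2 - 10*v - 8) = (v - 3)*(v + 2)*(v^2 - 3*v - 4) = (v - 3)*(v + 1)*(v + 2)*(v - 4)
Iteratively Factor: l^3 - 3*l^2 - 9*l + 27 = (l - 3)*(l^2 - 9) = (l - 3)*(l + 3)*(l - 3)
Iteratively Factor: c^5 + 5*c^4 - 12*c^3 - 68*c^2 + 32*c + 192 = (c + 4)*(c^4 + c^3 - 16*c^2 - 4*c + 48) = (c - 3)*(c + 4)*(c^3 + 4*c^2 - 4*c - 16) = (c - 3)*(c + 4)^2*(c^2 - 4) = (c - 3)*(c - 2)*(c + 4)^2*(c + 2)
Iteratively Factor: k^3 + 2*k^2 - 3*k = (k)*(k^2 + 2*k - 3) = k*(k + 3)*(k - 1)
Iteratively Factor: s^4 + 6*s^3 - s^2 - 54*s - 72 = (s + 4)*(s^3 + 2*s^2 - 9*s - 18) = (s + 3)*(s + 4)*(s^2 - s - 6) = (s - 3)*(s + 3)*(s + 4)*(s + 2)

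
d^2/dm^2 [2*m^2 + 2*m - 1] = 4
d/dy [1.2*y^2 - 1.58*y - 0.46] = 2.4*y - 1.58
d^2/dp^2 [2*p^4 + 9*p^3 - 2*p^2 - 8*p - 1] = 24*p^2 + 54*p - 4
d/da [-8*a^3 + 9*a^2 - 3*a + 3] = -24*a^2 + 18*a - 3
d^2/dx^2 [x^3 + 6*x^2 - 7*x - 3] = 6*x + 12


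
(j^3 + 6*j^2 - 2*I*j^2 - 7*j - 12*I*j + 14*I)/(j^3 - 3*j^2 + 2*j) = (j^2 + j*(7 - 2*I) - 14*I)/(j*(j - 2))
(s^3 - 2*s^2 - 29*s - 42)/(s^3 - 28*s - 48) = (s^2 - 4*s - 21)/(s^2 - 2*s - 24)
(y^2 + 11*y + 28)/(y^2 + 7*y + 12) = (y + 7)/(y + 3)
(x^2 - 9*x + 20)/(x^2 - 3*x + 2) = (x^2 - 9*x + 20)/(x^2 - 3*x + 2)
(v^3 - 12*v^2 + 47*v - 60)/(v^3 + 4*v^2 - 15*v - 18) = (v^2 - 9*v + 20)/(v^2 + 7*v + 6)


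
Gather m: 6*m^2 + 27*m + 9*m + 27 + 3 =6*m^2 + 36*m + 30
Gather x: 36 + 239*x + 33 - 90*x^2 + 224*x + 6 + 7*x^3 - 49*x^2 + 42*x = 7*x^3 - 139*x^2 + 505*x + 75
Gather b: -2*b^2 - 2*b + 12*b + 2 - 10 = -2*b^2 + 10*b - 8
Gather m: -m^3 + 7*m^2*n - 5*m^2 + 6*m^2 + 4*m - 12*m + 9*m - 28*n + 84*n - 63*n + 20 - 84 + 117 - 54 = -m^3 + m^2*(7*n + 1) + m - 7*n - 1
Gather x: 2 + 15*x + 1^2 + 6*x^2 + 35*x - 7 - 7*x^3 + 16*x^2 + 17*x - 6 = -7*x^3 + 22*x^2 + 67*x - 10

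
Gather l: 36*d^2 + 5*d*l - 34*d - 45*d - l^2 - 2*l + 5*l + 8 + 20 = 36*d^2 - 79*d - l^2 + l*(5*d + 3) + 28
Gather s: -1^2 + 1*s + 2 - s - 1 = 0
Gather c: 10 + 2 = 12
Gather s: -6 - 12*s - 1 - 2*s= -14*s - 7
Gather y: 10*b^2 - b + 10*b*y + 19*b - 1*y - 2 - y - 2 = 10*b^2 + 18*b + y*(10*b - 2) - 4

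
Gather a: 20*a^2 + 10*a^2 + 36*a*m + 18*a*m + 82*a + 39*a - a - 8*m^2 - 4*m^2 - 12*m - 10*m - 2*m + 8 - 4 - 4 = 30*a^2 + a*(54*m + 120) - 12*m^2 - 24*m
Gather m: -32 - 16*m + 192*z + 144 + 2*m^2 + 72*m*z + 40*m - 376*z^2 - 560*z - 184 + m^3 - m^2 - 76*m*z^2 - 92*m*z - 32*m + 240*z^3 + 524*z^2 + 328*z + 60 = m^3 + m^2 + m*(-76*z^2 - 20*z - 8) + 240*z^3 + 148*z^2 - 40*z - 12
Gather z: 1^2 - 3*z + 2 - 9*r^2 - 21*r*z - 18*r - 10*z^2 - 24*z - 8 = -9*r^2 - 18*r - 10*z^2 + z*(-21*r - 27) - 5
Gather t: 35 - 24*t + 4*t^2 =4*t^2 - 24*t + 35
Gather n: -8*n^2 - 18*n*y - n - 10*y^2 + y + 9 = -8*n^2 + n*(-18*y - 1) - 10*y^2 + y + 9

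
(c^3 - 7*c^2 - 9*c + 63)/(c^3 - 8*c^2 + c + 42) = (c + 3)/(c + 2)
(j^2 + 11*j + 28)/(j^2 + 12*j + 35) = (j + 4)/(j + 5)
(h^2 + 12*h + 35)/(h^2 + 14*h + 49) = (h + 5)/(h + 7)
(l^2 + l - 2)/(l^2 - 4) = (l - 1)/(l - 2)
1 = 1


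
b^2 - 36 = (b - 6)*(b + 6)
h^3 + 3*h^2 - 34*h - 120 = (h - 6)*(h + 4)*(h + 5)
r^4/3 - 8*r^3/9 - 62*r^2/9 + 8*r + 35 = (r/3 + 1)*(r - 5)*(r - 3)*(r + 7/3)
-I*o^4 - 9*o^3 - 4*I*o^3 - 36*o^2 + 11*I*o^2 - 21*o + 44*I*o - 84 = (o + 4)*(o - 7*I)*(o - 3*I)*(-I*o + 1)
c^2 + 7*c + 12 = (c + 3)*(c + 4)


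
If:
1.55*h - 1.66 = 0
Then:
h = 1.07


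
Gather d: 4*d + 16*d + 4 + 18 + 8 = 20*d + 30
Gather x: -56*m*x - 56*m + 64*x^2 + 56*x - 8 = -56*m + 64*x^2 + x*(56 - 56*m) - 8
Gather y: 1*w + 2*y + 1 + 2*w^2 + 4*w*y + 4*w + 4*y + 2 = 2*w^2 + 5*w + y*(4*w + 6) + 3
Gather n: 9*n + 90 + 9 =9*n + 99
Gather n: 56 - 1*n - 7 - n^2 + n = 49 - n^2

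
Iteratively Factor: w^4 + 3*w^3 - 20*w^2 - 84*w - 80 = (w + 2)*(w^3 + w^2 - 22*w - 40) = (w + 2)^2*(w^2 - w - 20) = (w + 2)^2*(w + 4)*(w - 5)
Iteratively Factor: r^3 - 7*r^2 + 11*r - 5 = (r - 1)*(r^2 - 6*r + 5) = (r - 1)^2*(r - 5)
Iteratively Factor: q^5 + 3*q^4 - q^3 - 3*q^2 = (q + 3)*(q^4 - q^2) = (q - 1)*(q + 3)*(q^3 + q^2) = (q - 1)*(q + 1)*(q + 3)*(q^2) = q*(q - 1)*(q + 1)*(q + 3)*(q)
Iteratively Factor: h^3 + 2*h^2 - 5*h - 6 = (h + 3)*(h^2 - h - 2) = (h - 2)*(h + 3)*(h + 1)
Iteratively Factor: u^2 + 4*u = (u)*(u + 4)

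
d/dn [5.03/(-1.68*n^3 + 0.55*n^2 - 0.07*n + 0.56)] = (25.3512*n^2 - 5.533*n + 0.3521)/(1.68*n^3 - 0.55*n^2 + 0.07*n - 0.56)^2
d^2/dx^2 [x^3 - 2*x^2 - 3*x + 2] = 6*x - 4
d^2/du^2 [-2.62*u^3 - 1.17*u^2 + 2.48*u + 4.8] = -15.72*u - 2.34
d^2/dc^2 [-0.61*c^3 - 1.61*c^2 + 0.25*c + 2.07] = -3.66*c - 3.22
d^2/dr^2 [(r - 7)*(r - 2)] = 2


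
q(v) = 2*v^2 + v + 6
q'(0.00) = 1.00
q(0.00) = 6.00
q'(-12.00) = -47.00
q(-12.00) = 282.00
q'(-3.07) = -11.28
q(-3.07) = 21.78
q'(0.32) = 2.28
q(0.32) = 6.52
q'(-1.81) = -6.24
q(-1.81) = 10.74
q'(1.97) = 8.88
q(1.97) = 15.73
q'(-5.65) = -21.60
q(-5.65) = 64.20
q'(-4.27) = -16.08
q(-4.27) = 38.20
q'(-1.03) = -3.12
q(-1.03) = 7.09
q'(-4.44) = -16.76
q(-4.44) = 40.99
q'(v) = 4*v + 1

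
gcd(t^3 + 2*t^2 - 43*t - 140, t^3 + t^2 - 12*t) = t + 4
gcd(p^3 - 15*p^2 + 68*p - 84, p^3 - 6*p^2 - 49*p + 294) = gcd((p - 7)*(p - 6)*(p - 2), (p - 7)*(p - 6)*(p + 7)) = p^2 - 13*p + 42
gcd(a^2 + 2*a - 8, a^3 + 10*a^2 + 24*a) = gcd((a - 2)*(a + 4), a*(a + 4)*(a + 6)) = a + 4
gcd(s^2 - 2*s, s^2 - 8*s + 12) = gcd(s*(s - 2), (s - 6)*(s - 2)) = s - 2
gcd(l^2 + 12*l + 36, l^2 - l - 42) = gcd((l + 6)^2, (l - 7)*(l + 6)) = l + 6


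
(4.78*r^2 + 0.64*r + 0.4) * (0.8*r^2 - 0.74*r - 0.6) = 3.824*r^4 - 3.0252*r^3 - 3.0216*r^2 - 0.68*r - 0.24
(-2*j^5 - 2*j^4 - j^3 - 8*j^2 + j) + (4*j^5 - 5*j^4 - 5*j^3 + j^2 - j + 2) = 2*j^5 - 7*j^4 - 6*j^3 - 7*j^2 + 2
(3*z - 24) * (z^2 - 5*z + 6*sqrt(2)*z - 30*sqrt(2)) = 3*z^3 - 39*z^2 + 18*sqrt(2)*z^2 - 234*sqrt(2)*z + 120*z + 720*sqrt(2)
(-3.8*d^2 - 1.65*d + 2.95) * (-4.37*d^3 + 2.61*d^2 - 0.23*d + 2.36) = 16.606*d^5 - 2.7075*d^4 - 16.324*d^3 - 0.888999999999999*d^2 - 4.5725*d + 6.962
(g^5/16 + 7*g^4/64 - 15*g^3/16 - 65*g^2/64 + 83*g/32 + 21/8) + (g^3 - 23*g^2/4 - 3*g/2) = g^5/16 + 7*g^4/64 + g^3/16 - 433*g^2/64 + 35*g/32 + 21/8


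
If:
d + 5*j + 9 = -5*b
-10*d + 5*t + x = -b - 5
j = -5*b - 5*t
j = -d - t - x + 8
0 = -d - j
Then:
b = -77/145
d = 46/29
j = -46/29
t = 123/145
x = 1037/145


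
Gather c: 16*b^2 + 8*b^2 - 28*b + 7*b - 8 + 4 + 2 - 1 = 24*b^2 - 21*b - 3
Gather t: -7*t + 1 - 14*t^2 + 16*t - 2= -14*t^2 + 9*t - 1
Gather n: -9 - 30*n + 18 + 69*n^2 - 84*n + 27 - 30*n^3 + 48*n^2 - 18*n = -30*n^3 + 117*n^2 - 132*n + 36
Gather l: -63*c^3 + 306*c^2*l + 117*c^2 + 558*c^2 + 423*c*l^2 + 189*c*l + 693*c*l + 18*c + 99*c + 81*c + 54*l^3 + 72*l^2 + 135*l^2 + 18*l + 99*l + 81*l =-63*c^3 + 675*c^2 + 198*c + 54*l^3 + l^2*(423*c + 207) + l*(306*c^2 + 882*c + 198)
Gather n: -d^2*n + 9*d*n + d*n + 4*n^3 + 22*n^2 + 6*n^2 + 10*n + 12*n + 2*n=4*n^3 + 28*n^2 + n*(-d^2 + 10*d + 24)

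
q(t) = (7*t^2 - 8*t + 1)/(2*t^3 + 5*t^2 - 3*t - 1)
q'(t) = (14*t - 8)/(2*t^3 + 5*t^2 - 3*t - 1) + (-6*t^2 - 10*t + 3)*(7*t^2 - 8*t + 1)/(2*t^3 + 5*t^2 - 3*t - 1)^2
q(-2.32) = 7.25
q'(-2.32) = -10.72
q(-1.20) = 3.26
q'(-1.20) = -0.64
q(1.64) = 0.41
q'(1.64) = 0.17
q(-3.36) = -10.34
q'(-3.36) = -25.82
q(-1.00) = 3.20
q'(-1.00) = 0.08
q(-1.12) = 3.22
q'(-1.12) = -0.38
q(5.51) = 0.36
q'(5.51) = -0.03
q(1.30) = 0.31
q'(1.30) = 0.51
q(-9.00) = -0.62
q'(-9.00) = -0.11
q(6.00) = 0.35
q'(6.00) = -0.03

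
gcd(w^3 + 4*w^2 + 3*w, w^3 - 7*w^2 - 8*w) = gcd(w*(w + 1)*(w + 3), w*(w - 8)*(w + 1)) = w^2 + w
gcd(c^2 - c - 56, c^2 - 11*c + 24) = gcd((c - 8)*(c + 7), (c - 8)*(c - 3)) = c - 8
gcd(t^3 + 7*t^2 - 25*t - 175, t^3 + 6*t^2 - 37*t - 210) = t^2 + 12*t + 35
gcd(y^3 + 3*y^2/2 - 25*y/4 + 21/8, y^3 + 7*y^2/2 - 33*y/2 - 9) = 1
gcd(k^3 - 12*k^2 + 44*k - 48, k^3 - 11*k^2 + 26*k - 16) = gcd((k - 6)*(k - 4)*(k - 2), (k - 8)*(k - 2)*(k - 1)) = k - 2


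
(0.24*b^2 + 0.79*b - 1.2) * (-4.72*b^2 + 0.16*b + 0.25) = -1.1328*b^4 - 3.6904*b^3 + 5.8504*b^2 + 0.0055*b - 0.3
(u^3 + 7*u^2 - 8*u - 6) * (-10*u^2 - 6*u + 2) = -10*u^5 - 76*u^4 + 40*u^3 + 122*u^2 + 20*u - 12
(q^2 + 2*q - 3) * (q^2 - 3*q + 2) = q^4 - q^3 - 7*q^2 + 13*q - 6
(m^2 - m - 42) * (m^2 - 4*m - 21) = m^4 - 5*m^3 - 59*m^2 + 189*m + 882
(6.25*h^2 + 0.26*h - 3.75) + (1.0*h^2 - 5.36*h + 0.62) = 7.25*h^2 - 5.1*h - 3.13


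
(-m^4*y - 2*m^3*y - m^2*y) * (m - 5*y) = -m^5*y + 5*m^4*y^2 - 2*m^4*y + 10*m^3*y^2 - m^3*y + 5*m^2*y^2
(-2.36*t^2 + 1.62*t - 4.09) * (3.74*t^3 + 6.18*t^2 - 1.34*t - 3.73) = -8.8264*t^5 - 8.526*t^4 - 2.1226*t^3 - 18.6442*t^2 - 0.562*t + 15.2557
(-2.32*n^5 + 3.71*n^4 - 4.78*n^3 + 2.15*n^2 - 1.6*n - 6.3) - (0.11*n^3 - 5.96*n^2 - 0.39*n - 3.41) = -2.32*n^5 + 3.71*n^4 - 4.89*n^3 + 8.11*n^2 - 1.21*n - 2.89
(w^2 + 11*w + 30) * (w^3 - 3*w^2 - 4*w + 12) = w^5 + 8*w^4 - 7*w^3 - 122*w^2 + 12*w + 360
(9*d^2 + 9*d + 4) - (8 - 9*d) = 9*d^2 + 18*d - 4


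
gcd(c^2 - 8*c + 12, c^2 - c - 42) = 1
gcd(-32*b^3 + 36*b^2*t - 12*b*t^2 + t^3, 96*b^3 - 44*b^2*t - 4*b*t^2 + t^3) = 16*b^2 - 10*b*t + t^2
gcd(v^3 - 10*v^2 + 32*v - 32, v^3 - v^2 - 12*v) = v - 4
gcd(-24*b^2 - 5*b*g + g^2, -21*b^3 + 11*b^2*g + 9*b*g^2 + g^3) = 3*b + g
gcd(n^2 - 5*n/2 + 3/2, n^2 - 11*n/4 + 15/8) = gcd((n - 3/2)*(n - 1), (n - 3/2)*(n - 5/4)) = n - 3/2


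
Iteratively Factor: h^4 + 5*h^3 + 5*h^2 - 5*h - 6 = (h + 2)*(h^3 + 3*h^2 - h - 3) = (h + 1)*(h + 2)*(h^2 + 2*h - 3) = (h - 1)*(h + 1)*(h + 2)*(h + 3)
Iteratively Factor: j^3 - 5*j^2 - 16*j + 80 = (j + 4)*(j^2 - 9*j + 20) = (j - 4)*(j + 4)*(j - 5)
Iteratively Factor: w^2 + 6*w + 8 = (w + 4)*(w + 2)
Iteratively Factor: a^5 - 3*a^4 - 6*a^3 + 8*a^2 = (a - 1)*(a^4 - 2*a^3 - 8*a^2) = a*(a - 1)*(a^3 - 2*a^2 - 8*a) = a^2*(a - 1)*(a^2 - 2*a - 8) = a^2*(a - 1)*(a + 2)*(a - 4)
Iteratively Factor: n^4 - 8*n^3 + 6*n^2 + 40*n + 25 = (n - 5)*(n^3 - 3*n^2 - 9*n - 5) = (n - 5)^2*(n^2 + 2*n + 1) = (n - 5)^2*(n + 1)*(n + 1)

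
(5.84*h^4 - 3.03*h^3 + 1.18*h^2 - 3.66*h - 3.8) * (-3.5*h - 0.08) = -20.44*h^5 + 10.1378*h^4 - 3.8876*h^3 + 12.7156*h^2 + 13.5928*h + 0.304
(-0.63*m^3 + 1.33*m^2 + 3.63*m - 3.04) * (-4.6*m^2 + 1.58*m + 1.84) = 2.898*m^5 - 7.1134*m^4 - 15.7558*m^3 + 22.1666*m^2 + 1.876*m - 5.5936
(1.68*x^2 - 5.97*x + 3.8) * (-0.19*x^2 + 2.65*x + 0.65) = -0.3192*x^4 + 5.5863*x^3 - 15.4505*x^2 + 6.1895*x + 2.47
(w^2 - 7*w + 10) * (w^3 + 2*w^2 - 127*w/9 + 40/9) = w^5 - 5*w^4 - 163*w^3/9 + 1109*w^2/9 - 1550*w/9 + 400/9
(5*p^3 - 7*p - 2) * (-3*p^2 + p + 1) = -15*p^5 + 5*p^4 + 26*p^3 - p^2 - 9*p - 2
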